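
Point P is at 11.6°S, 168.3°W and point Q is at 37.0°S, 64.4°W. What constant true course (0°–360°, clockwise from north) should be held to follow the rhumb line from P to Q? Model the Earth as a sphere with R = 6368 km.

Meridional parts: M(φ₁)=-0.2039, M(φ₂)=-0.6960 → ΔM = -0.4921;  Δλ = +1.8134 rad
tan C = Δλ / ΔM = -3.6848 → C = 105.18°

105.2°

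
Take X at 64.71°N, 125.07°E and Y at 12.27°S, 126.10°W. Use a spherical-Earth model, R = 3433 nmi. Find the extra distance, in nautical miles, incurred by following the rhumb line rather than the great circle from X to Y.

357 nmi

Great circle: cos σ = sin φ₁ sin φ₂ + cos φ₁ cos φ₂ cos Δλ,  σ = 1.9038 rad → d_gc = 6535.7 nmi
Rhumb line: Δψ = -1.7104, q = Δφ/Δψ = 0.7855, d_rh = R√(Δφ²+q²Δλ²) = 6893.0 nmi
Excess = 6893.0 − 6535.7 = 357.3 ≈ 357 nmi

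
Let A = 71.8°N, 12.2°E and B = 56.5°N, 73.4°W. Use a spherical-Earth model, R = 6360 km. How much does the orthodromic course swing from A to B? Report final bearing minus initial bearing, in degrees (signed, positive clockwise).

Initial bearing θ₁ = atan2(sin Δλ cos φ₂, cos φ₁ sin φ₂ − sin φ₁ cos φ₂ cos Δλ) = 291.81°
Final bearing θ₂ = (initial bearing from the destination back to the start) + 180° = 211.69°
Δθ = θ₂ − θ₁ = -80.1°

-80.1°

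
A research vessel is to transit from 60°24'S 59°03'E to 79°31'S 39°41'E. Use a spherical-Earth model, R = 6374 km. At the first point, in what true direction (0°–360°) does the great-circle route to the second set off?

190.2°

θ = atan2( sin Δλ·cos φ₂ ,  cos φ₁ sin φ₂ − sin φ₁ cos φ₂ cos Δλ )
  = atan2(-0.0603, -0.3364) = 190.17°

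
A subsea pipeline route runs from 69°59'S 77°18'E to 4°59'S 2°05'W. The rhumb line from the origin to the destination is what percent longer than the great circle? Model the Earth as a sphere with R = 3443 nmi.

Great circle: σ = 1.4258 rad → d_gc = Rσ = 4909.2 nmi
Rhumb: Δφ = +1.1345, Δλ = -1.3855, Δψ = +1.6475, q = Δφ/Δψ = 0.6886 → d_rh = R√(Δφ²+q²Δλ²) = 5103.6 nmi
Excess = (5103.6 − 4909.2) / 4909.2 = 194.4 / 4909.2 = 3.96% ≈ 4.0%

4.0%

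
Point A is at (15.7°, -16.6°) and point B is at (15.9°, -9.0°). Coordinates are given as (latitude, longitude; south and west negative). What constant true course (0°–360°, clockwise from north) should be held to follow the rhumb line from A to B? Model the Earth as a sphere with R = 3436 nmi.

Meridional parts: M(φ₁)=+0.2775, M(φ₂)=+0.2811 → ΔM = +0.0036;  Δλ = +0.1326 rad
tan C = Δλ / ΔM = +36.5643 → C = 88.43°

88.4°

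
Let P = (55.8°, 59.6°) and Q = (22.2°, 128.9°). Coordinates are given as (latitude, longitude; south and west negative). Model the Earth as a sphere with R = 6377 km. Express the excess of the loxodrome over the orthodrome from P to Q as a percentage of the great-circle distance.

2.8%

Great circle: σ = 1.0513 rad → d_gc = Rσ = 6704.0 km
Rhumb: Δφ = -0.5864, Δλ = +1.2095, Δψ = -0.7813, q = Δφ/Δψ = 0.7506 → d_rh = R√(Δφ²+q²Δλ²) = 6892.2 km
Excess = (6892.2 − 6704.0) / 6704.0 = 188.2 / 6704.0 = 2.81% ≈ 2.8%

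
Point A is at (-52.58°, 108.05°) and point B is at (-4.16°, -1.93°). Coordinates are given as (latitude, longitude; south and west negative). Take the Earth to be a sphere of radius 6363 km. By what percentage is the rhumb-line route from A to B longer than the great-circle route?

Great circle: σ = 1.7208 rad → d_gc = Rσ = 10949.6 km
Rhumb: Δφ = +0.8451, Δλ = -1.9195, Δψ = +1.0100, q = Δφ/Δψ = 0.8367 → d_rh = R√(Δφ²+q²Δλ²) = 11547.6 km
Excess = (11547.6 − 10949.6) / 10949.6 = 598.0 / 10949.6 = 5.46% ≈ 5.5%

5.5%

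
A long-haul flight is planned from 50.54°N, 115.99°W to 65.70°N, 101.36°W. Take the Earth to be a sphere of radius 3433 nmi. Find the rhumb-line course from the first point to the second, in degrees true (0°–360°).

Meridional parts: M(φ₁)=+1.0254, M(φ₂)=+1.5357 → ΔM = +0.5103;  Δλ = +0.2553 rad
tan C = Δλ / ΔM = +0.5004 → C = 26.58°

26.6°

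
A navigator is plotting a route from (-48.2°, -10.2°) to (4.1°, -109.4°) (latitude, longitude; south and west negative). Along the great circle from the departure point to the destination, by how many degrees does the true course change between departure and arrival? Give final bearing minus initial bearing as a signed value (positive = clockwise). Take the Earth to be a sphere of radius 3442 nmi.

+52.3°

Initial bearing θ₁ = atan2(sin Δλ cos φ₂, cos φ₁ sin φ₂ − sin φ₁ cos φ₂ cos Δλ) = 265.86°
Final bearing θ₂ = (initial bearing from the destination back to the start) + 180° = 318.20°
Δθ = θ₂ − θ₁ = +52.3°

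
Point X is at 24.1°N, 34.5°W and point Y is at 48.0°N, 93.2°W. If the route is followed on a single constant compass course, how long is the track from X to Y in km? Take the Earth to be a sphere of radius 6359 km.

Rhumb course C = atan2(Δλ, Δψ) with Δψ = ln[tan(π/4+φ₂/2)/tan(π/4+φ₁/2)] = +0.5239, Δλ = -1.0245 → C = 297.08°
d = R·|Δφ| / |cos C| = 6359·0.41713 / 0.45526 = 5826 km

5826 km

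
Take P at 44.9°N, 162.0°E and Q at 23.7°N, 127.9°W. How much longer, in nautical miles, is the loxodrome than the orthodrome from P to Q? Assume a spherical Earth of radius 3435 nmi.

Great circle: cos σ = sin φ₁ sin φ₂ + cos φ₁ cos φ₂ cos Δλ,  σ = 1.0420 rad → d_gc = 3579.3 nmi
Rhumb line: Δψ = -0.4529, q = Δφ/Δψ = 0.8169, d_rh = R√(Δφ²+q²Δλ²) = 3660.9 nmi
Excess = 3660.9 − 3579.3 = 81.6 ≈ 82 nmi

82 nmi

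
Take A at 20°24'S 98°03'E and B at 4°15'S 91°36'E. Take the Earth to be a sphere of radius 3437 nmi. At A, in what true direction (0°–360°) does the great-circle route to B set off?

337.9°

N = sin Δλ·cos φ₂ = -0.1120;  D = cos φ₁ sin φ₂ − sin φ₁ cos φ₂ cos Δλ = +0.2760
initial course = atan2(N, D) = 337.90°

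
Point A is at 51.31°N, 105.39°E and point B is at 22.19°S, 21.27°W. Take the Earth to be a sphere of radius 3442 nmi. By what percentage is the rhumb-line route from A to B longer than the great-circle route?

3.5%

Great circle: σ = 2.2658 rad → d_gc = Rσ = 7798.8 nmi
Rhumb: Δφ = -1.2828, Δλ = -2.2106, Δψ = -1.4441, q = Δφ/Δψ = 0.8883 → d_rh = R√(Δφ²+q²Δλ²) = 8073.6 nmi
Excess = (8073.6 − 7798.8) / 7798.8 = 274.8 / 7798.8 = 3.52% ≈ 3.5%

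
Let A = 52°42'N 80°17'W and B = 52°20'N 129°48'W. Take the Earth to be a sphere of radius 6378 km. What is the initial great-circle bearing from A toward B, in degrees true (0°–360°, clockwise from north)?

289.4°

θ = atan2( sin Δλ·cos φ₂ ,  cos φ₁ sin φ₂ − sin φ₁ cos φ₂ cos Δλ )
  = atan2(-0.4648, +0.1641) = 289.45°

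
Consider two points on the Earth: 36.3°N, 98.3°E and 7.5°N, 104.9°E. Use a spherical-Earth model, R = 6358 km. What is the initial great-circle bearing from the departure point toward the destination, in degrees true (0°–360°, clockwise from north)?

166.6°

θ = atan2( sin Δλ·cos φ₂ ,  cos φ₁ sin φ₂ − sin φ₁ cos φ₂ cos Δλ )
  = atan2(+0.1140, -0.4779) = 166.59°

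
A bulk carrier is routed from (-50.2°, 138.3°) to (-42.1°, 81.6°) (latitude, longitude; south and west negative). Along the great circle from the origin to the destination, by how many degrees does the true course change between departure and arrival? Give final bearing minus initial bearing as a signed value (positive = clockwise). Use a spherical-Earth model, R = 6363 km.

At departure: θ₁ = atan2(sin Δλ cos φ₂, cos φ₁ sin φ₂ − sin φ₁ cos φ₂ cos Δλ) = 259.39°
At arrival: θ₂ = atan2(sin Δλ cos φ₁, −cos φ₂ sin φ₁ + sin φ₂ cos φ₁ cos Δλ) = 302.01°
Δθ = θ₂ − θ₁ = +42.6°

+42.6°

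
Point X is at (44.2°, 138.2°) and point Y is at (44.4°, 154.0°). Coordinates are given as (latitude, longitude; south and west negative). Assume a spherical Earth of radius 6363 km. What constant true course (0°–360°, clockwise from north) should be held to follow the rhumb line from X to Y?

Meridional parts: M(φ₁)=+0.8618, M(φ₂)=+0.8666 → ΔM = +0.0049;  Δλ = +0.2758 rad
tan C = Δλ / ΔM = +56.5396 → C = 88.99°

89.0°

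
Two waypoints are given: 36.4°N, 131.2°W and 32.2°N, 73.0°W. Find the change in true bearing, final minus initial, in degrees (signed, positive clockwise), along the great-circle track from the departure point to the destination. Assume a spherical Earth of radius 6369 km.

+34.9°

At departure: θ₁ = atan2(sin Δλ cos φ₂, cos φ₁ sin φ₂ − sin φ₁ cos φ₂ cos Δλ) = 77.13°
At arrival: θ₂ = atan2(sin Δλ cos φ₁, −cos φ₂ sin φ₁ + sin φ₂ cos φ₁ cos Δλ) = 111.98°
Δθ = θ₂ − θ₁ = +34.9°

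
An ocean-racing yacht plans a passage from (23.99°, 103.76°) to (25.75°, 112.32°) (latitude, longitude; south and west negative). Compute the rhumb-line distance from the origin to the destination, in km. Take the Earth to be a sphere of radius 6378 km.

Δψ = ln[tan(π/4+φ₂/2)/tan(π/4+φ₁/2)] = +0.0339;  Δφ = +0.0307 rad,  Δλ = +0.1494 rad
q = Δφ/Δψ = 0.9072
d = R·√(Δφ² + q²Δλ²) = 6378·0.13898 = 886 km

886 km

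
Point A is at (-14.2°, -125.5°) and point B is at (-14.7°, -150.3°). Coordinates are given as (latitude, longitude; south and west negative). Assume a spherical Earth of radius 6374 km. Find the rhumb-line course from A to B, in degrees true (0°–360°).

268.8°

Meridional parts: M(φ₁)=-0.2504, M(φ₂)=-0.2594 → ΔM = -0.0090;  Δλ = -0.4328 rad
tan C = Δλ / ΔM = +48.0308 → C = 268.81°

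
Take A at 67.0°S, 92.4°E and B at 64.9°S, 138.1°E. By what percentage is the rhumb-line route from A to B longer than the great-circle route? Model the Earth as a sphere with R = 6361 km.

2.3%

Great circle: σ = 0.3197 rad → d_gc = Rσ = 2033.4 km
Rhumb: Δφ = +0.0367, Δλ = +0.7976, Δψ = +0.0900, q = Δφ/Δψ = 0.4073 → d_rh = R√(Δφ²+q²Δλ²) = 2079.5 km
Excess = (2079.5 − 2033.4) / 2033.4 = 46.1 / 2033.4 = 2.27% ≈ 2.3%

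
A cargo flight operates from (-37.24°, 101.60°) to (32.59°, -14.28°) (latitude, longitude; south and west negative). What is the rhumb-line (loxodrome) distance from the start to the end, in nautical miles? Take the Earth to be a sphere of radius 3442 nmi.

Δψ = ln[tan(π/4+φ₂/2)/tan(π/4+φ₁/2)] = +1.3035;  Δφ = +1.2188 rad,  Δλ = -2.0225 rad
q = Δφ/Δψ = 0.9350
d = R·√(Δφ² + q²Δλ²) = 3442·2.24979 = 7744 nmi

7744 nmi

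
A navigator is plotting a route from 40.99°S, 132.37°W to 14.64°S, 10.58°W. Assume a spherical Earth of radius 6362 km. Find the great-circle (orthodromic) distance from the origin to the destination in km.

Haversine: a = sin²(Δφ/2)+cos φ₁ cos φ₂ sin²(Δλ/2) = 0.60948;  σ = 2·atan2(√a,√(1−a))
σ = 102.648° → d = Rσ = 6362·1.79154 = 11398 km

11398 km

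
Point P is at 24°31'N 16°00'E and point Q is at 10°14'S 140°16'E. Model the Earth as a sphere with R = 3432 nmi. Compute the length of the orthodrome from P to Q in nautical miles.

cos σ = sin φ₁ sin φ₂ + cos φ₁ cos φ₂ cos Δλ
      = sin(24.52°)sin(-10.23°) + cos(24.52°)cos(-10.23°)cos(124.27°) = -0.5779
σ = 125.300° → d = Rσ = 3432·2.18689 = 7505 nmi

7505 nmi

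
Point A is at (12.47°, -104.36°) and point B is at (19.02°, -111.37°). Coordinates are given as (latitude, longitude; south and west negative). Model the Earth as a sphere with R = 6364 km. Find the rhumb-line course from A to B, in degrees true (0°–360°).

314.2°

Meridional parts: M(φ₁)=+0.2194, M(φ₂)=+0.3382 → ΔM = +0.1189;  Δλ = -0.1223 rad
tan C = Δλ / ΔM = -1.0294 → C = 314.17°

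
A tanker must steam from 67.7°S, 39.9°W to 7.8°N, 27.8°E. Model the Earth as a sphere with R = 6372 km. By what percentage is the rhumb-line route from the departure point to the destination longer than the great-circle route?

Great circle: σ = 1.5537 rad → d_gc = Rσ = 9900.2 km
Rhumb: Δφ = +1.3177, Δλ = +1.1816, Δψ = +1.7606, q = Δφ/Δψ = 0.7484 → d_rh = R√(Δφ²+q²Δλ²) = 10112.2 km
Excess = (10112.2 − 9900.2) / 9900.2 = 212.0 / 9900.2 = 2.14% ≈ 2.1%

2.1%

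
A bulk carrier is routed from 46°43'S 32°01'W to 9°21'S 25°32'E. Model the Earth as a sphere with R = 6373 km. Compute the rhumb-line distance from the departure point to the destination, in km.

6886 km

Δψ = ln[tan(π/4+φ₂/2)/tan(π/4+φ₁/2)] = +0.7605;  Δφ = +0.6522 rad,  Δλ = +1.0044 rad
q = Δφ/Δψ = 0.8576
d = R·√(Δφ² + q²Δλ²) = 6373·1.08042 = 6886 km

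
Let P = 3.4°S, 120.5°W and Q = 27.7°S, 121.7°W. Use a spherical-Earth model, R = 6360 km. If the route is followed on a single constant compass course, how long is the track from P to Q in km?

2700 km

Δψ = ln[tan(π/4+φ₂/2)/tan(π/4+φ₁/2)] = -0.4441;  Δφ = -0.4241 rad,  Δλ = -0.0209 rad
q = Δφ/Δψ = 0.9550
d = R·√(Δφ² + q²Δλ²) = 6360·0.42459 = 2700 km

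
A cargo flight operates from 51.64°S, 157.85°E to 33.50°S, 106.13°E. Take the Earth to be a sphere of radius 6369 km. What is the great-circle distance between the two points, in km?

4570 km

cos σ = sin φ₁ sin φ₂ + cos φ₁ cos φ₂ cos Δλ
      = sin(-51.64°)sin(-33.50°) + cos(-51.64°)cos(-33.50°)cos(-51.72°) = 0.7534
σ = 41.115° → d = Rσ = 6369·0.71760 = 4570 km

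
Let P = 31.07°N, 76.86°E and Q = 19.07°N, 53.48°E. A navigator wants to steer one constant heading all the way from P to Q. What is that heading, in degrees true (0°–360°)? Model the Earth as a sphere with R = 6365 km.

240.4°

Δψ = ln[tan(π/4+φ₂/2)/tan(π/4+φ₁/2)] = -0.2318
Δλ = -0.4081 rad (taken the short way round)
course = atan2(Δλ, Δψ) = 240.40°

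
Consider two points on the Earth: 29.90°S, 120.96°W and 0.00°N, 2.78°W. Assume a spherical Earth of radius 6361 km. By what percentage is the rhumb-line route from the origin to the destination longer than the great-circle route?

2.1%

Great circle: σ = 1.9926 rad → d_gc = Rσ = 12674.8 km
Rhumb: Δφ = +0.5219, Δλ = +2.0626, Δψ = +0.5473, q = Δφ/Δψ = 0.9535 → d_rh = R√(Δφ²+q²Δλ²) = 12943.5 km
Excess = (12943.5 − 12674.8) / 12674.8 = 268.7 / 12674.8 = 2.12% ≈ 2.1%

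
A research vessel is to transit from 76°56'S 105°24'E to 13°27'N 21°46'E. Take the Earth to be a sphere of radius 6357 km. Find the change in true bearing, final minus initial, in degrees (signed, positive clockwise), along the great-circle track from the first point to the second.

+67.5°

At departure: θ₁ = atan2(sin Δλ cos φ₂, cos φ₁ sin φ₂ − sin φ₁ cos φ₂ cos Δλ) = 279.26°
At arrival: θ₂ = atan2(sin Δλ cos φ₁, −cos φ₂ sin φ₁ + sin φ₂ cos φ₁ cos Δλ) = 346.74°
Δθ = θ₂ − θ₁ = +67.5°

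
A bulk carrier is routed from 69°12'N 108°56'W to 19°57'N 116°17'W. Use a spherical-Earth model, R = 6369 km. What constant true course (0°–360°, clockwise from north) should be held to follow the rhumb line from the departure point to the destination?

185.5°

Δψ = ln[tan(π/4+φ₂/2)/tan(π/4+φ₁/2)] = -1.3399
Δλ = -0.1283 rad (taken the short way round)
course = atan2(Δλ, Δψ) = 185.47°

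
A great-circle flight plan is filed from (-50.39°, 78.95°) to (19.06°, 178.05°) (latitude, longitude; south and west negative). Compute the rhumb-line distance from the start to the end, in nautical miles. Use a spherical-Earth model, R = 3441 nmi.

6747 nmi

Rhumb course C = atan2(Δλ, Δψ) with Δψ = ln[tan(π/4+φ₂/2)/tan(π/4+φ₁/2)] = +1.3603, Δλ = +1.7296 → C = 51.82°
d = R·|Δφ| / |cos C| = 3441·1.21213 / 0.61819 = 6747 nmi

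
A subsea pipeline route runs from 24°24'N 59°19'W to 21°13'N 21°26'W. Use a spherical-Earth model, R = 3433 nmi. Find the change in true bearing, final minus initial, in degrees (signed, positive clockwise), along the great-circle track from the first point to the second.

Initial bearing θ₁ = atan2(sin Δλ cos φ₂, cos φ₁ sin φ₂ − sin φ₁ cos φ₂ cos Δλ) = 87.44°
Final bearing θ₂ = (initial bearing from the destination back to the start) + 180° = 102.60°
Δθ = θ₂ − θ₁ = +15.2°

+15.2°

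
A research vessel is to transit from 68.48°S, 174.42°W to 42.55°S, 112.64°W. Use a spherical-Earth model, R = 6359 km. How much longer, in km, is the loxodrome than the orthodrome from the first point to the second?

Great circle: cos σ = sin φ₁ sin φ₂ + cos φ₁ cos φ₂ cos Δλ,  σ = 0.7123 rad → d_gc = 4529.4 km
Rhumb line: Δψ = +0.8384, q = Δφ/Δψ = 0.5398, d_rh = R√(Δφ²+q²Δλ²) = 4688.4 km
Excess = 4688.4 − 4529.4 = 159.0 ≈ 159 km

159 km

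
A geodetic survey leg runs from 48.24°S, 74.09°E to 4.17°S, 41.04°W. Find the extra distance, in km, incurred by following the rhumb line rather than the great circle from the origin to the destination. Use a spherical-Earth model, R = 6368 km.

618 km

Great circle: cos σ = sin φ₁ sin φ₂ + cos φ₁ cos φ₂ cos Δλ,  σ = 1.8007 rad → d_gc = 11466.6 km
Rhumb line: Δψ = +0.8909, q = Δφ/Δψ = 0.8634, d_rh = R√(Δφ²+q²Δλ²) = 12084.6 km
Excess = 12084.6 − 11466.6 = 618.0 ≈ 618 km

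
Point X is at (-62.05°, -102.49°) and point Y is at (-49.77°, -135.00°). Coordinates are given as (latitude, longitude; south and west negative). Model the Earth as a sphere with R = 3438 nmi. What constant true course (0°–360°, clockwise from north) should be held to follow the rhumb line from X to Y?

Meridional parts: M(φ₁)=-1.3908, M(φ₂)=-1.0045 → ΔM = +0.3864;  Δλ = -0.5674 rad
tan C = Δλ / ΔM = -1.4685 → C = 304.25°

304.3°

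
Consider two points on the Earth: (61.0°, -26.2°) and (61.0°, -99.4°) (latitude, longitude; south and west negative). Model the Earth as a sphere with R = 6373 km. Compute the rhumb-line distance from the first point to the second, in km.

3947 km

Δψ = ln[tan(π/4+φ₂/2)/tan(π/4+φ₁/2)] = +0.0000;  Δφ = +0.0000 rad,  Δλ = -1.2776 rad
Δψ ≈ 0 so q = cos φ₁ = 0.4848
d = R·√(Δφ² + q²Δλ²) = 6373·0.61938 = 3947 km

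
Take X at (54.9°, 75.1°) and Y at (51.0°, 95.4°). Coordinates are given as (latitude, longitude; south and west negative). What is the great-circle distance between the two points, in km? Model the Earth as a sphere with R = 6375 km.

1422 km

cos σ = sin φ₁ sin φ₂ + cos φ₁ cos φ₂ cos Δλ
      = sin(54.90°)sin(51.00°) + cos(54.90°)cos(51.00°)cos(20.30°) = 0.9752
σ = 12.785° → d = Rσ = 6375·0.22313 = 1422 km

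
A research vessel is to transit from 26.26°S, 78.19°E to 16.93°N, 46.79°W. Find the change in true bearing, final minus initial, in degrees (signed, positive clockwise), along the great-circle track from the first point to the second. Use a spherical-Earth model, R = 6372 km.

+19.1°

Initial bearing θ₁ = atan2(sin Δλ cos φ₂, cos φ₁ sin φ₂ − sin φ₁ cos φ₂ cos Δλ) = 271.35°
Final bearing θ₂ = (initial bearing from the destination back to the start) + 180° = 290.42°
Δθ = θ₂ − θ₁ = +19.1°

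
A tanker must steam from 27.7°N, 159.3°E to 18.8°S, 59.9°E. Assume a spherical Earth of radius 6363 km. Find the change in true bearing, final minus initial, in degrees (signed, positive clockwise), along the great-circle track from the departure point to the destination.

At departure: θ₁ = atan2(sin Δλ cos φ₂, cos φ₁ sin φ₂ − sin φ₁ cos φ₂ cos Δλ) = 257.13°
At arrival: θ₂ = atan2(sin Δλ cos φ₁, −cos φ₂ sin φ₁ + sin φ₂ cos φ₁ cos Δλ) = 245.75°
Δθ = θ₂ − θ₁ = -11.4°

-11.4°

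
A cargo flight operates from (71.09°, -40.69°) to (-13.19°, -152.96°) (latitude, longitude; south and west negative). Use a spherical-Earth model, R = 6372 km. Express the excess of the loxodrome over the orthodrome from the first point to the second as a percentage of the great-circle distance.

Great circle: σ = 1.9129 rad → d_gc = Rσ = 12188.8 km
Rhumb: Δφ = -1.4710, Δλ = -1.9595, Δψ = -2.0248, q = Δφ/Δψ = 0.7265 → d_rh = R√(Δφ²+q²Δλ²) = 13043.3 km
Excess = (13043.3 − 12188.8) / 12188.8 = 854.5 / 12188.8 = 7.01% ≈ 7.0%

7.0%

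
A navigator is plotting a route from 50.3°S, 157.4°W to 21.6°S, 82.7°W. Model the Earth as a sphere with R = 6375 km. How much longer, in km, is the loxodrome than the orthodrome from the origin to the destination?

205 km

Great circle: cos σ = sin φ₁ sin φ₂ + cos φ₁ cos φ₂ cos Δλ,  σ = 1.1153 rad → d_gc = 7109.7 km
Rhumb line: Δψ = +0.6326, q = Δφ/Δψ = 0.7918, d_rh = R√(Δφ²+q²Δλ²) = 7315.0 km
Excess = 7315.0 − 7109.7 = 205.3 ≈ 205 km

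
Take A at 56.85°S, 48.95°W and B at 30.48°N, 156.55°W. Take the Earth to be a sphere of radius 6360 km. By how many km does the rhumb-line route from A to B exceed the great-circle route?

304 km

Great circle: cos σ = sin φ₁ sin φ₂ + cos φ₁ cos φ₂ cos Δλ,  σ = 2.1739 rad → d_gc = 13825.8 km
Rhumb line: Δψ = +1.7709, q = Δφ/Δψ = 0.8607, d_rh = R√(Δφ²+q²Δλ²) = 14129.8 km
Excess = 14129.8 − 13825.8 = 304.0 ≈ 304 km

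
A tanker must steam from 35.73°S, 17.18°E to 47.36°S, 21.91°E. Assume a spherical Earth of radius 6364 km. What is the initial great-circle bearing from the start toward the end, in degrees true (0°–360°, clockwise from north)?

N = sin Δλ·cos φ₂ = +0.0559;  D = cos φ₁ sin φ₂ − sin φ₁ cos φ₂ cos Δλ = -0.2029
initial course = atan2(N, D) = 164.61°

164.6°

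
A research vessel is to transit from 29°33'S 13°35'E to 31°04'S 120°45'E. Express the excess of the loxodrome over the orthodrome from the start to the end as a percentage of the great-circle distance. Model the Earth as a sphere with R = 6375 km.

5.1%

Great circle: σ = 1.5362 rad → d_gc = Rσ = 9793.4 km
Rhumb: Δφ = -0.0265, Δλ = +1.8704, Δψ = -0.0307, q = Δφ/Δψ = 0.8633 → d_rh = R√(Δφ²+q²Δλ²) = 10295.0 km
Excess = (10295.0 − 9793.4) / 9793.4 = 501.6 / 9793.4 = 5.12% ≈ 5.1%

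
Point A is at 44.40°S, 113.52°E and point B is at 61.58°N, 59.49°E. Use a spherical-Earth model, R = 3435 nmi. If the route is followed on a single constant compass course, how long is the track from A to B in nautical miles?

Rhumb course C = atan2(Δλ, Δψ) with Δψ = ln[tan(π/4+φ₂/2)/tan(π/4+φ₁/2)] = +2.2401, Δλ = -0.9430 → C = 337.17°
d = R·|Δφ| / |cos C| = 3435·1.84970 / 0.92167 = 6894 nmi

6894 nmi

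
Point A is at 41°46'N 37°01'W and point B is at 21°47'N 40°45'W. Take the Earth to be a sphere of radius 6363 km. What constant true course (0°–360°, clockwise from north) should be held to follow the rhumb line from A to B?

188.9°

Meridional parts: M(φ₁)=+0.8037, M(φ₂)=+0.3897 → ΔM = -0.4140;  Δλ = -0.0652 rad
tan C = Δλ / ΔM = +0.1574 → C = 188.94°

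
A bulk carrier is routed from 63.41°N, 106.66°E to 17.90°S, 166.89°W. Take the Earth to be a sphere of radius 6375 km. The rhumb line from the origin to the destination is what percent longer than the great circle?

Great circle: σ = 1.8219 rad → d_gc = Rσ = 11614.6 km
Rhumb: Δφ = -1.4191, Δλ = +1.5088, Δψ = -1.7603, q = Δφ/Δψ = 0.8062 → d_rh = R√(Δφ²+q²Δλ²) = 11915.6 km
Excess = (11915.6 − 11614.6) / 11614.6 = 301.0 / 11614.6 = 2.59% ≈ 2.6%

2.6%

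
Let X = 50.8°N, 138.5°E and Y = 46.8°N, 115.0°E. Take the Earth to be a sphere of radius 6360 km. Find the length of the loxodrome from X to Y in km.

Rhumb course C = atan2(Δλ, Δψ) with Δψ = ln[tan(π/4+φ₂/2)/tan(π/4+φ₁/2)] = -0.1061, Δλ = -0.4102 → C = 255.50°
d = R·|Δφ| / |cos C| = 6360·0.06981 / 0.25036 = 1773 km

1773 km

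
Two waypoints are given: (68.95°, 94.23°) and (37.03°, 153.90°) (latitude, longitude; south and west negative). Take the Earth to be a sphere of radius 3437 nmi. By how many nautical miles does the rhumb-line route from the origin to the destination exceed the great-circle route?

84 nmi

Great circle: cos σ = sin φ₁ sin φ₂ + cos φ₁ cos φ₂ cos Δλ,  σ = 0.7858 rad → d_gc = 2700.7 nmi
Rhumb line: Δψ = -0.9865, q = Δφ/Δψ = 0.5647, d_rh = R√(Δφ²+q²Δλ²) = 2784.3 nmi
Excess = 2784.3 − 2700.7 = 83.6 ≈ 84 nmi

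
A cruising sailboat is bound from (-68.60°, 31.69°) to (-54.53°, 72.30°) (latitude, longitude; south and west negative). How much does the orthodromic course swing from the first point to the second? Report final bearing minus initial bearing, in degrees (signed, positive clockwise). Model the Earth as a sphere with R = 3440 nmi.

Initial bearing θ₁ = atan2(sin Δλ cos φ₂, cos φ₁ sin φ₂ − sin φ₁ cos φ₂ cos Δλ) = 73.35°
Final bearing θ₂ = (initial bearing from the destination back to the start) + 180° = 37.04°
Δθ = θ₂ − θ₁ = -36.3°

-36.3°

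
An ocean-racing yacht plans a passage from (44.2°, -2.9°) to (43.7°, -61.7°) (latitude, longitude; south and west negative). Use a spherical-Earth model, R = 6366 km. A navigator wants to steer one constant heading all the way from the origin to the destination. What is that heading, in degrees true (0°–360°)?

269.3°

Δψ = ln[tan(π/4+φ₂/2)/tan(π/4+φ₁/2)] = -0.0121
Δλ = -1.0263 rad (taken the short way round)
course = atan2(Δλ, Δψ) = 269.32°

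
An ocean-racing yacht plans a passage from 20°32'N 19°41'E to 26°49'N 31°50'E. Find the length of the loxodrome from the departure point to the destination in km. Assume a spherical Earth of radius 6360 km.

Δψ = ln[tan(π/4+φ₂/2)/tan(π/4+φ₁/2)] = +0.1198;  Δφ = +0.1097 rad,  Δλ = +0.2121 rad
q = Δφ/Δψ = 0.9152
d = R·√(Δφ² + q²Δλ²) = 6360·0.22292 = 1418 km

1418 km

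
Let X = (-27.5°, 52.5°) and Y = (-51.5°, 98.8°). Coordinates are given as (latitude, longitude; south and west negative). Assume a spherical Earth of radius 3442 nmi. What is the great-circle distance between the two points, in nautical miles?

Haversine: a = sin²(Δφ/2)+cos φ₁ cos φ₂ sin²(Δλ/2) = 0.12857;  σ = 2·atan2(√a,√(1−a))
σ = 42.025° → d = Rσ = 3442·0.73347 = 2525 nmi

2525 nmi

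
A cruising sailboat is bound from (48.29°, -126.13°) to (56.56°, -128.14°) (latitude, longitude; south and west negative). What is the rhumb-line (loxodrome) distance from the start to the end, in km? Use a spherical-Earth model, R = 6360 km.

Rhumb course C = atan2(Δλ, Δψ) with Δψ = ln[tan(π/4+φ₂/2)/tan(π/4+φ₁/2)] = +0.2376, Δλ = -0.0351 → C = 351.60°
d = R·|Δφ| / |cos C| = 6360·0.14434 / 0.98928 = 928 km

928 km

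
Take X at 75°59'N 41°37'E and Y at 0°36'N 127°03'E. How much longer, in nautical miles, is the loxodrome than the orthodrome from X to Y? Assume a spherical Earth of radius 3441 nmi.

Great circle: cos σ = sin φ₁ sin φ₂ + cos φ₁ cos φ₂ cos Δλ,  σ = 1.5413 rad → d_gc = 5303.78 nmi
Rhumb line: Δψ = -2.0857, q = Δφ/Δψ = 0.6308, d_rh = R√(Δφ²+q²Δλ²) = 5565.29 nmi
Excess = 5565.29 − 5303.78 = 261.51 ≈ 262 nmi

262 nmi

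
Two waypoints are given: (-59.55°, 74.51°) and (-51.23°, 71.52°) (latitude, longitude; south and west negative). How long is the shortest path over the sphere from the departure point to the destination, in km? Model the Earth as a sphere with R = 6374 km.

944 km

cos σ = sin φ₁ sin φ₂ + cos φ₁ cos φ₂ cos Δλ
      = sin(-59.55°)sin(-51.23°) + cos(-59.55°)cos(-51.23°)cos(-2.99°) = 0.9890
σ = 8.489° → d = Rσ = 6374·0.14817 = 944 km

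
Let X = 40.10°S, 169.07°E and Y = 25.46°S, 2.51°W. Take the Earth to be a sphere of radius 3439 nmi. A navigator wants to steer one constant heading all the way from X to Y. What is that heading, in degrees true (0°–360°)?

Meridional parts: M(φ₁)=-0.7652, M(φ₂)=-0.4598 → ΔM = +0.3054;  Δλ = -2.9946 rad
tan C = Δλ / ΔM = -9.8044 → C = 275.82°

275.8°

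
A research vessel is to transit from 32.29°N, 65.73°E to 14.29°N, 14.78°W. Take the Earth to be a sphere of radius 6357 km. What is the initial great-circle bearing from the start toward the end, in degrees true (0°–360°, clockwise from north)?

277.4°

θ = atan2( sin Δλ·cos φ₂ ,  cos φ₁ sin φ₂ − sin φ₁ cos φ₂ cos Δλ )
  = atan2(-0.9558, +0.1233) = 277.35°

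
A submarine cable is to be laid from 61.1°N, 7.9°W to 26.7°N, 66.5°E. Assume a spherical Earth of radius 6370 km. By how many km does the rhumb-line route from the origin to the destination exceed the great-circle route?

259 km

Great circle: cos σ = sin φ₁ sin φ₂ + cos φ₁ cos φ₂ cos Δλ,  σ = 1.0362 rad → d_gc = 6600.78 km
Rhumb line: Δψ = -0.8722, q = Δφ/Δψ = 0.6884, d_rh = R√(Δφ²+q²Δλ²) = 6859.30 km
Excess = 6859.30 − 6600.78 = 258.52 ≈ 259 km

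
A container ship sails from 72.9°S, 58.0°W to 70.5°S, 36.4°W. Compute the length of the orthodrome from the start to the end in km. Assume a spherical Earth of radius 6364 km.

794 km

cos σ = sin φ₁ sin φ₂ + cos φ₁ cos φ₂ cos Δλ
      = sin(-72.90°)sin(-70.50°) + cos(-72.90°)cos(-70.50°)cos(21.60°) = 0.9922
σ = 7.147° → d = Rσ = 6364·0.12474 = 794 km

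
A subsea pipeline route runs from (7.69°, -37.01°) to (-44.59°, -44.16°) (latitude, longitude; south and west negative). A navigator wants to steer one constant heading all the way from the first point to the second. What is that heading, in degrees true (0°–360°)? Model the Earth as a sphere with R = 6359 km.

187.1°

Δψ = ln[tan(π/4+φ₂/2)/tan(π/4+φ₁/2)] = -1.0059
Δλ = -0.1248 rad (taken the short way round)
course = atan2(Δλ, Δψ) = 187.07°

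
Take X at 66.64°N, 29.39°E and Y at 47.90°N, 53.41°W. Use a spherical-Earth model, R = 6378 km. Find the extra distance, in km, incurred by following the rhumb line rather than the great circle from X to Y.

338 km

Great circle: cos σ = sin φ₁ sin φ₂ + cos φ₁ cos φ₂ cos Δλ,  σ = 0.7749 rad → d_gc = 4942.5 km
Rhumb line: Δψ = -0.6215, q = Δφ/Δψ = 0.5263, d_rh = R√(Δφ²+q²Δλ²) = 5280.2 km
Excess = 5280.2 − 4942.5 = 337.7 ≈ 338 km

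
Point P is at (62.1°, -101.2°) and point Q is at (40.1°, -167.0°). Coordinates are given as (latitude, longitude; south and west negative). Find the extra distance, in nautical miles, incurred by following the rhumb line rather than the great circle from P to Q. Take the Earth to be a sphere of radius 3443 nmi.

Great circle: cos σ = sin φ₁ sin φ₂ + cos φ₁ cos φ₂ cos Δλ,  σ = 0.7728 rad → d_gc = 2660.7 nmi
Rhumb line: Δψ = -0.6275, q = Δφ/Δψ = 0.6119, d_rh = R√(Δφ²+q²Δλ²) = 2757.1 nmi
Excess = 2757.1 − 2660.7 = 96.4 ≈ 96 nmi

96 nmi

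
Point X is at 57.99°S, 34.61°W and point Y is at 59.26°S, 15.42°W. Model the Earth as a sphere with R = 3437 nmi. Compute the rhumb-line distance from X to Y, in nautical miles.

Rhumb course C = atan2(Δλ, Δψ) with Δψ = ln[tan(π/4+φ₂/2)/tan(π/4+φ₁/2)] = -0.0426, Δλ = +0.3349 → C = 97.25°
d = R·|Δφ| / |cos C| = 3437·0.02217 / 0.12612 = 604 nmi

604 nmi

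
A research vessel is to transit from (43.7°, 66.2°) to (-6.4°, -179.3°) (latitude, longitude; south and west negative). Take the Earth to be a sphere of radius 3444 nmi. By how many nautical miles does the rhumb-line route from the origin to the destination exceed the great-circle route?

Great circle: cos σ = sin φ₁ sin φ₂ + cos φ₁ cos φ₂ cos Δλ,  σ = 1.9551 rad → d_gc = 6733.5 nmi
Rhumb line: Δψ = -0.9616, q = Δφ/Δψ = 0.9094, d_rh = R√(Δφ²+q²Δλ²) = 6945.4 nmi
Excess = 6945.4 − 6733.5 = 211.9 ≈ 212 nmi

212 nmi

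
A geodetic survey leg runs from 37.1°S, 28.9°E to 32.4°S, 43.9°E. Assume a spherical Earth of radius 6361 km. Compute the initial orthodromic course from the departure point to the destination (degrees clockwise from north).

N = sin Δλ·cos φ₂ = +0.2185;  D = cos φ₁ sin φ₂ − sin φ₁ cos φ₂ cos Δλ = +0.0646
initial course = atan2(N, D) = 73.54°

73.5°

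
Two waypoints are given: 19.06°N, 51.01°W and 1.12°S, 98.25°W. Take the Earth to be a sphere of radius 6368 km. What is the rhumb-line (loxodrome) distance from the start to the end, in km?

5624 km

Δψ = ln[tan(π/4+φ₂/2)/tan(π/4+φ₁/2)] = -0.3585;  Δφ = -0.3522 rad,  Δλ = -0.8245 rad
q = Δφ/Δψ = 0.9824
d = R·√(Δφ² + q²Δλ²) = 6368·0.88324 = 5624 km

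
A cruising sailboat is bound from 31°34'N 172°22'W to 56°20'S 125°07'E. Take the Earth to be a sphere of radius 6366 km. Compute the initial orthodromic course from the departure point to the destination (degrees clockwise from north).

θ = atan2( sin Δλ·cos φ₂ ,  cos φ₁ sin φ₂ − sin φ₁ cos φ₂ cos Δλ )
  = atan2(-0.4918, -0.8431) = 210.26°

210.3°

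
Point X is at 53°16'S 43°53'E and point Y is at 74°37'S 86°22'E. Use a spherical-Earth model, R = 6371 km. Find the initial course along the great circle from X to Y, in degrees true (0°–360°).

N = sin Δλ·cos φ₂ = +0.1792;  D = cos φ₁ sin φ₂ − sin φ₁ cos φ₂ cos Δλ = -0.4199
initial course = atan2(N, D) = 156.89°

156.9°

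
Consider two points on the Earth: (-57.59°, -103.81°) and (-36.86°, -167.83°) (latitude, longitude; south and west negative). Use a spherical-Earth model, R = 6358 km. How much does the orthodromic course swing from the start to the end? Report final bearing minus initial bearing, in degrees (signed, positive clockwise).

+50.0°

At departure: θ₁ = atan2(sin Δλ cos φ₂, cos φ₁ sin φ₂ − sin φ₁ cos φ₂ cos Δλ) = 267.96°
At arrival: θ₂ = atan2(sin Δλ cos φ₁, −cos φ₂ sin φ₁ + sin φ₂ cos φ₁ cos Δλ) = 317.97°
Δθ = θ₂ − θ₁ = +50.0°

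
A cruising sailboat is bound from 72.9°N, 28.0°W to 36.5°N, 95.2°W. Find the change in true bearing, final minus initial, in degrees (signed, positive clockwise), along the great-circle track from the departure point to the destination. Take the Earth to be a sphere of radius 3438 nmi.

-59.4°

At departure: θ₁ = atan2(sin Δλ cos φ₂, cos φ₁ sin φ₂ − sin φ₁ cos φ₂ cos Δλ) = 260.59°
At arrival: θ₂ = atan2(sin Δλ cos φ₁, −cos φ₂ sin φ₁ + sin φ₂ cos φ₁ cos Δλ) = 201.15°
Δθ = θ₂ − θ₁ = -59.4°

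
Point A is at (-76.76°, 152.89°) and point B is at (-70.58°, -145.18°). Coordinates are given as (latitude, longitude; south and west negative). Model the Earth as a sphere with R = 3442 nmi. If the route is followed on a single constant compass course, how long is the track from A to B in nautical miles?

Δψ = ln[tan(π/4+φ₂/2)/tan(π/4+φ₁/2)] = +0.3882;  Δφ = +0.1079 rad,  Δλ = +1.0809 rad
q = Δφ/Δψ = 0.2778
d = R·√(Δφ² + q²Δλ²) = 3442·0.31908 = 1098 nmi

1098 nmi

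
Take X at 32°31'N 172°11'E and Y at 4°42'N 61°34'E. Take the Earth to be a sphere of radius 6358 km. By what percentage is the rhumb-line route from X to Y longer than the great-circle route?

2.5%

Great circle: σ = 1.8254 rad → d_gc = Rσ = 11606.0 km
Rhumb: Δφ = -0.4855, Δλ = -1.9306, Δψ = -0.5186, q = Δφ/Δψ = 0.9362 → d_rh = R√(Δφ²+q²Δλ²) = 11899.2 km
Excess = (11899.2 − 11606.0) / 11606.0 = 293.2 / 11606.0 = 2.53% ≈ 2.5%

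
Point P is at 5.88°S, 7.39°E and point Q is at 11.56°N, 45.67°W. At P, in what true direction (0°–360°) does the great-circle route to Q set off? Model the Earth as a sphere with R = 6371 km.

288.3°

N = sin Δλ·cos φ₂ = -0.7831;  D = cos φ₁ sin φ₂ − sin φ₁ cos φ₂ cos Δλ = +0.2597
initial course = atan2(N, D) = 288.35°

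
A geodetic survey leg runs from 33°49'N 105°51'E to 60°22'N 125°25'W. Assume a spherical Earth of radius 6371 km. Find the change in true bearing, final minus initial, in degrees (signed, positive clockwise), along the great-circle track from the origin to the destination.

+115.0°

Initial bearing θ₁ = atan2(sin Δλ cos φ₂, cos φ₁ sin φ₂ − sin φ₁ cos φ₂ cos Δλ) = 23.33°
Final bearing θ₂ = (initial bearing from the destination back to the start) + 180° = 138.29°
Δθ = θ₂ − θ₁ = +115.0°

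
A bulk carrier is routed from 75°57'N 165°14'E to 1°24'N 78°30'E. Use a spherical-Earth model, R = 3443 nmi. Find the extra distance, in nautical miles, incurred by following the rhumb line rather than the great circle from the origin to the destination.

272 nmi

Great circle: cos σ = sin φ₁ sin φ₂ + cos φ₁ cos φ₂ cos Δλ,  σ = 1.5333 rad → d_gc = 5279.0 nmi
Rhumb line: Δψ = -2.0693, q = Δφ/Δψ = 0.6288, d_rh = R√(Δφ²+q²Δλ²) = 5550.6 nmi
Excess = 5550.6 − 5279.0 = 271.6 ≈ 272 nmi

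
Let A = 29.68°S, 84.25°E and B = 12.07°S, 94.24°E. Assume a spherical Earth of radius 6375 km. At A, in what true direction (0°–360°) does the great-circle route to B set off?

θ = atan2( sin Δλ·cos φ₂ ,  cos φ₁ sin φ₂ − sin φ₁ cos φ₂ cos Δλ )
  = atan2(+0.1696, +0.2952) = 29.88°

29.9°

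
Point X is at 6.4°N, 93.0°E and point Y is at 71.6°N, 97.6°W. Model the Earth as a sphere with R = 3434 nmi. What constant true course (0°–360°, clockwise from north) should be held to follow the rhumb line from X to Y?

60.0°

Δψ = ln[tan(π/4+φ₂/2)/tan(π/4+φ₁/2)] = +1.7084
Δλ = +2.9566 rad (taken the short way round)
course = atan2(Δλ, Δψ) = 59.98°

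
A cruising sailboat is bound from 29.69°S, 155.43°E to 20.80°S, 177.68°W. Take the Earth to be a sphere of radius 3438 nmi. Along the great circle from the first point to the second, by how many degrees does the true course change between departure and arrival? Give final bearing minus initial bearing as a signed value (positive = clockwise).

Initial bearing θ₁ = atan2(sin Δλ cos φ₂, cos φ₁ sin φ₂ − sin φ₁ cos φ₂ cos Δλ) = 76.12°
Final bearing θ₂ = (initial bearing from the destination back to the start) + 180° = 64.44°
Δθ = θ₂ − θ₁ = -11.7°

-11.7°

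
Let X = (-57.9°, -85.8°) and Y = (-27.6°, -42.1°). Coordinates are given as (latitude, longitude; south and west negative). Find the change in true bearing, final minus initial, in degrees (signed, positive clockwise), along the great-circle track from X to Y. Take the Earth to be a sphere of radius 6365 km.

-31.5°

Initial bearing θ₁ = atan2(sin Δλ cos φ₂, cos φ₁ sin φ₂ − sin φ₁ cos φ₂ cos Δλ) = 64.16°
Final bearing θ₂ = (initial bearing from the destination back to the start) + 180° = 32.66°
Δθ = θ₂ − θ₁ = -31.5°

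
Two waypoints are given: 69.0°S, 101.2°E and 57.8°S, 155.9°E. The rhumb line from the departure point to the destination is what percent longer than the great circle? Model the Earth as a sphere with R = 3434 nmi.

3.2%

Great circle: σ = 0.4502 rad → d_gc = Rσ = 1546.1 nmi
Rhumb: Δφ = +0.1955, Δλ = +0.9547, Δψ = +0.4430, q = Δφ/Δψ = 0.4413 → d_rh = R√(Δφ²+q²Δλ²) = 1594.9 nmi
Excess = (1594.9 − 1546.1) / 1546.1 = 48.8 / 1546.1 = 3.16% ≈ 3.2%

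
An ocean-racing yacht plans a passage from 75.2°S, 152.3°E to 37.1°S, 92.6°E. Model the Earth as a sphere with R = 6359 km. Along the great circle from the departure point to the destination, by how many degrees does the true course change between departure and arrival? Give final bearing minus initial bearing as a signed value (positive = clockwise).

+53.5°

Initial bearing θ₁ = atan2(sin Δλ cos φ₂, cos φ₁ sin φ₂ − sin φ₁ cos φ₂ cos Δλ) = 288.84°
Final bearing θ₂ = (initial bearing from the destination back to the start) + 180° = 342.36°
Δθ = θ₂ − θ₁ = +53.5°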